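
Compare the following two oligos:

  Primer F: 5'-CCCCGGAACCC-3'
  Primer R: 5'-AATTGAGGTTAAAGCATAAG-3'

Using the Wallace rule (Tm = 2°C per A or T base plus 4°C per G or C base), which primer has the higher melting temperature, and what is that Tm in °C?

Primer F: A+T=2, G+C=9 → Tm = 2(2)+4(9) = 40°C
Primer R: A+T=14, G+C=6 → Tm = 2(14)+4(6) = 52°C
40°C vs 52°C → primer R is higher.

Primer R, 52°C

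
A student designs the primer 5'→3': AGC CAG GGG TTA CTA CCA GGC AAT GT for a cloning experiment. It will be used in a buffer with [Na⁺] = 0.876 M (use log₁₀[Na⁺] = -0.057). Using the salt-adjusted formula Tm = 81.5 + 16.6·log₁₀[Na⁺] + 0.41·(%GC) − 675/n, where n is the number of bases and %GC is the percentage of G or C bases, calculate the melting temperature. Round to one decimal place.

Length n = 26. Scanning the sequence gives A=7, T=5, C=6, G=8.
G+C = 14, so %GC = 14/26 × 100 = 53.846%
Salt term: 16.6 × (-0.057) = -0.946
GC term: 0.41 × 53.846 = 22.077; length term: −675/26 = −25.962
Tm = 81.5 + (-0.946) + 22.077 − 25.962 = 76.669 → 76.7°C

76.7°C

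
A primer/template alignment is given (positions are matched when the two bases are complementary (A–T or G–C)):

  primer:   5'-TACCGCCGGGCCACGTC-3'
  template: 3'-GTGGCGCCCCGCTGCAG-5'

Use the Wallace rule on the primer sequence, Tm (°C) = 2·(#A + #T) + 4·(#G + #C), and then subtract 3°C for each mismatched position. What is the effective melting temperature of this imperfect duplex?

51°C

Primer base counts: A=2, T=2, G=5, C=8 → A+T=4, G+C=13
Perfect-match Tm = 2(4) + 4(13) = 8 + 52 = 60°C
Mismatches (positions where the bases are not complementary): 3 (at positions 1, 7, 12)
Effective Tm = 60 − 3×3 = 60 − 9 = 51°C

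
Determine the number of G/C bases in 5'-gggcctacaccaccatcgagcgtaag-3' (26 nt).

Base counts: A=7, C=9, G=7, T=3
Total G or C: 7 + 9 = 16

16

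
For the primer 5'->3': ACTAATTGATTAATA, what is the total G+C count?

Counting bases: G=1, A=7, C=1, T=6
Total G or C: 1 + 1 = 2

2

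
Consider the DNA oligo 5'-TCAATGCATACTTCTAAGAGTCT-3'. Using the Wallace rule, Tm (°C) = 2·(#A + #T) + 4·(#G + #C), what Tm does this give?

Scanning the sequence gives C=5, A=7, G=3, T=8.
So N_AT = 15 and N_GC = 8.
Tm = 2×15 + 4×8 = 62°C

62°C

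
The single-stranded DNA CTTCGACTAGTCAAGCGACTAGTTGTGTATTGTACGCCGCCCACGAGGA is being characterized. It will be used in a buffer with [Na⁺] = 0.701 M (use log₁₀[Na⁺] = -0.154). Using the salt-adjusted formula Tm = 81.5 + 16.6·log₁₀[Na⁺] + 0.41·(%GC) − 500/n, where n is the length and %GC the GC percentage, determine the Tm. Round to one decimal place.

Length n = 49. Base counts: A=11, G=13, C=13, T=12
G+C = 26, so %GC = 26/49 × 100 = 53.061%
Salt term: 16.6 × (-0.154) = -2.556
GC term: 0.41 × 53.061 = 21.755; length term: −500/49 = −10.204
Tm = 81.5 + (-2.556) + 21.755 − 10.204 = 90.495 → 90.5°C

90.5°C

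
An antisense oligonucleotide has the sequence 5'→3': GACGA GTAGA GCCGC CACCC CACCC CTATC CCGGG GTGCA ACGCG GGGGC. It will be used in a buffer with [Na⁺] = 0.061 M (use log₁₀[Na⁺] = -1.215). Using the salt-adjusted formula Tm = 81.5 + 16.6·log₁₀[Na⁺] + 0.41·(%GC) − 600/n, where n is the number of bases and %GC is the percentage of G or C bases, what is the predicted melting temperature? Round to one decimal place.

79.7°C

Length n = 50. Scanning the sequence gives C=20, T=4, A=9, G=17.
G+C = 37, so %GC = 37/50 × 100 = 74%
Salt term: 16.6 × (-1.215) = -20.169
GC term: 0.41 × 74 = 30.34; length term: −600/50 = −12
Tm = 81.5 + (-20.169) + 30.34 − 12 = 79.671 → 79.7°C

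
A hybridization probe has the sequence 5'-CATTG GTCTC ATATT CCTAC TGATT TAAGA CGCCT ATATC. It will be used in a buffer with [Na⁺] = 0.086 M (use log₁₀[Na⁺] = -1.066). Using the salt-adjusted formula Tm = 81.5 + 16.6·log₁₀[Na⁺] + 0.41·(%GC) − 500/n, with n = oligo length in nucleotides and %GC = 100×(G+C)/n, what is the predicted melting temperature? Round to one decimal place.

66.7°C

Length n = 40. Scanning the sequence gives G=5, T=15, A=10, C=10.
G+C = 15, so %GC = 15/40 × 100 = 37.5%
Salt term: 16.6 × (-1.066) = -17.696
GC term: 0.41 × 37.5 = 15.375; length term: −500/40 = −12.5
Tm = 81.5 + (-17.696) + 15.375 − 12.5 = 66.679 → 66.7°C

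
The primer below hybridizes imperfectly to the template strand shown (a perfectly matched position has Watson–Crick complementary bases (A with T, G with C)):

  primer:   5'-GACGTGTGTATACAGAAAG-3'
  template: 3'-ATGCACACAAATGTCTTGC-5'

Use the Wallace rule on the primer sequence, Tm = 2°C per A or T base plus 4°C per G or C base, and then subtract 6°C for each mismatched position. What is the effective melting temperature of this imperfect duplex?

36°C

Primer base counts: A=7, T=4, G=6, C=2 → A+T=11, G+C=8
Perfect-match Tm = 2(11) + 4(8) = 22 + 32 = 54°C
Mismatches (positions where the bases are not complementary): 3 (at positions 1, 10, 18)
Effective Tm = 54 − 3×6 = 54 − 18 = 36°C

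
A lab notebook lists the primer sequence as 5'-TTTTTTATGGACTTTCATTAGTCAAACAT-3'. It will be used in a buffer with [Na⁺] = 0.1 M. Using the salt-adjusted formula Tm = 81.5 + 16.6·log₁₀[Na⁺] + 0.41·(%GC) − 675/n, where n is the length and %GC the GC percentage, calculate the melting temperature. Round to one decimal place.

51.5°C

Length n = 29. Counting bases: A=8, T=14, G=3, C=4
G+C = 7, so %GC = 7/29 × 100 = 24.138%
Salt term: 16.6 × (-1) = -16.6
GC term: 0.41 × 24.138 = 9.897; length term: −675/29 = −23.276
Tm = 81.5 + (-16.6) + 9.897 − 23.276 = 51.521 → 51.5°C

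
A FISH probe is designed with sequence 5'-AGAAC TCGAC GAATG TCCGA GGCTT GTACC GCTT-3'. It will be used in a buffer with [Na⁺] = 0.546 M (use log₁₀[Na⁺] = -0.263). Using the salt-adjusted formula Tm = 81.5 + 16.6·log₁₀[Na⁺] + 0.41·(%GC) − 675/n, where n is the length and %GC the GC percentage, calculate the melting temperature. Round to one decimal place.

Length n = 34. Base counts: C=9, A=8, G=9, T=8
G+C = 18, so %GC = 18/34 × 100 = 52.941%
Salt term: 16.6 × (-0.263) = -4.366
GC term: 0.41 × 52.941 = 21.706; length term: −675/34 = −19.853
Tm = 81.5 + (-4.366) + 21.706 − 19.853 = 78.987 → 79.0°C

79.0°C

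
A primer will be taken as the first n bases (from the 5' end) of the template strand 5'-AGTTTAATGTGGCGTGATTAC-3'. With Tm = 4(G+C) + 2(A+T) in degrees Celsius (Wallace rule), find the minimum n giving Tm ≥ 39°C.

First 13 bases: AGTTTAATGTGGC → Tm = 36°C (< 39°C)
First 14 bases: AGTTTAATGTGGCG → Tm = 40°C (≥ 39°C)
Each additional base adds 2°C (A/T) or 4°C (G/C), so Tm is non-decreasing in n; n = 14 is the first length to reach 39°C.

n = 14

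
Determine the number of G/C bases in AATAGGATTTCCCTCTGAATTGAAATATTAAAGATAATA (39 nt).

9

Base counts: C=4, G=5, A=17, T=13
Total G or C: 5 + 4 = 9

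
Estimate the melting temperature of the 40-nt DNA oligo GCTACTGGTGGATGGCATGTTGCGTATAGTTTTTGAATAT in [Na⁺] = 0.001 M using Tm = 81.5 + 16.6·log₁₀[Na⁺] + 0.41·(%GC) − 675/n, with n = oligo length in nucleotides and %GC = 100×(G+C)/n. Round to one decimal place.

Length n = 40. Scanning the sequence gives T=16, C=4, A=8, G=12.
G+C = 16, so %GC = 16/40 × 100 = 40%
Salt term: 16.6 × (-3) = -49.8
GC term: 0.41 × 40 = 16.4; length term: −675/40 = −16.875
Tm = 81.5 + (-49.8) + 16.4 − 16.875 = 31.225 → 31.2°C

31.2°C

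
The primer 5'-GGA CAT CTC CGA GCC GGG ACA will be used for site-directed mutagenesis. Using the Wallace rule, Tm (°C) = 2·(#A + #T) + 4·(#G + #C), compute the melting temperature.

Counting bases: C=7, T=2, A=5, G=7
AT pairs contribute 7, GC pairs contribute 14.
Tm = 2×7 + 4×14 = 70°C

70°C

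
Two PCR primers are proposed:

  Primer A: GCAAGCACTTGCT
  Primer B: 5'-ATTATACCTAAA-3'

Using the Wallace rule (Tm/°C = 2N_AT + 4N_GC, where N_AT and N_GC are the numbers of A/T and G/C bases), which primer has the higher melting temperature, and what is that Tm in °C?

Primer A, 40°C

Primer A: A+T=6, G+C=7 → Tm = 2(6)+4(7) = 40°C
Primer B: A+T=10, G+C=2 → Tm = 2(10)+4(2) = 28°C
40°C vs 28°C → primer A is higher.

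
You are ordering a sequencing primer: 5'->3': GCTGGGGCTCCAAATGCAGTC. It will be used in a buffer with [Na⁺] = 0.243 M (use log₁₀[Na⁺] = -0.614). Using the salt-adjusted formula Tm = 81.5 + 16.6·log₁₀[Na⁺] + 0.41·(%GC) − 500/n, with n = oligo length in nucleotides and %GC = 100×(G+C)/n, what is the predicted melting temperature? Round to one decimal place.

Length n = 21. Base counts: C=6, G=7, A=4, T=4
G+C = 13, so %GC = 13/21 × 100 = 61.905%
Salt term: 16.6 × (-0.614) = -10.192
GC term: 0.41 × 61.905 = 25.381; length term: −500/21 = −23.81
Tm = 81.5 + (-10.192) + 25.381 − 23.81 = 72.879 → 72.9°C

72.9°C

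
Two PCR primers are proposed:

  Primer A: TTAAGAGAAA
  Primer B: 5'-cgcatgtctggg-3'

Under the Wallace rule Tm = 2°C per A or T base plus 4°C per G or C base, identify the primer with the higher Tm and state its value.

Primer A: A+T=8, G+C=2 → Tm = 2(8)+4(2) = 24°C
Primer B: A+T=4, G+C=8 → Tm = 2(4)+4(8) = 40°C
24°C vs 40°C → primer B is higher.

Primer B, 40°C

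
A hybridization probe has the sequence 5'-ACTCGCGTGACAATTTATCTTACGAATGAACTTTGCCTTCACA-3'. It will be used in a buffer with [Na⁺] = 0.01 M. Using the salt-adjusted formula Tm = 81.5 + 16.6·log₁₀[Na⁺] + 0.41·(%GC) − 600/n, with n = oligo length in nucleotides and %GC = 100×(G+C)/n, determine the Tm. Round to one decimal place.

Length n = 43. Scanning the sequence gives C=11, A=12, T=14, G=6.
G+C = 17, so %GC = 17/43 × 100 = 39.535%
Salt term: 16.6 × (-2) = -33.2
GC term: 0.41 × 39.535 = 16.209; length term: −600/43 = −13.953
Tm = 81.5 + (-33.2) + 16.209 − 13.953 = 50.556 → 50.6°C

50.6°C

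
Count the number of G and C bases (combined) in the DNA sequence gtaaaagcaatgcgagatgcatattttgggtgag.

Counting bases: T=9, C=3, A=11, G=11
Total G or C: 11 + 3 = 14

14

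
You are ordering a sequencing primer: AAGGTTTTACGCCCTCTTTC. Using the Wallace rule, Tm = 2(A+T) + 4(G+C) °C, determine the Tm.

A=3, C=6, G=3, T=8
A+T = 11, G+C = 9
Tm = 2×11 + 4×9 = 58°C

58°C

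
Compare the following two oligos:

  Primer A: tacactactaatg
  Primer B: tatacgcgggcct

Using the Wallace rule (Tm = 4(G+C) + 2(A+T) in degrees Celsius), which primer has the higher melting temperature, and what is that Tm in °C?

Primer B, 42°C

Primer A: A+T=9, G+C=4 → Tm = 2(9)+4(4) = 34°C
Primer B: A+T=5, G+C=8 → Tm = 2(5)+4(8) = 42°C
34°C vs 42°C → primer B is higher.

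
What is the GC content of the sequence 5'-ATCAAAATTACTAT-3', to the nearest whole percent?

Scanning the sequence gives A=7, T=5, C=2, G=0.
G+C = 0 + 2 = 2 out of 14 bases
%GC = 2/14 × 100 = 14.29% ≈ 14%

14%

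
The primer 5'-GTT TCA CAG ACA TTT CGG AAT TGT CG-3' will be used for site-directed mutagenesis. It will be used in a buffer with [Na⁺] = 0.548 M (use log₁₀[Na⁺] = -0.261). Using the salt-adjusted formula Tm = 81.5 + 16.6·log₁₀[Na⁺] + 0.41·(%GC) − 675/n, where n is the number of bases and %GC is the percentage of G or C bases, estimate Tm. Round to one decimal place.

Length n = 26. G=6, C=5, A=6, T=9
G+C = 11, so %GC = 11/26 × 100 = 42.308%
Salt term: 16.6 × (-0.261) = -4.333
GC term: 0.41 × 42.308 = 17.346; length term: −675/26 = −25.962
Tm = 81.5 + (-4.333) + 17.346 − 25.962 = 68.551 → 68.6°C

68.6°C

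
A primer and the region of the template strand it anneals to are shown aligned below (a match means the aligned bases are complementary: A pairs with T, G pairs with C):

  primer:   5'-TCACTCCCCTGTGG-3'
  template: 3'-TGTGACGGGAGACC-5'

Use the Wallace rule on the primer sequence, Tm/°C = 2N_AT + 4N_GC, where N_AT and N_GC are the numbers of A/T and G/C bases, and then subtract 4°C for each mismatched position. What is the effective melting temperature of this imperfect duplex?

Primer base counts: A=1, T=4, G=3, C=6 → A+T=5, G+C=9
Perfect-match Tm = 2(5) + 4(9) = 10 + 36 = 46°C
Mismatches (positions where the bases are not complementary): 3 (at positions 1, 6, 11)
Effective Tm = 46 − 3×4 = 46 − 12 = 34°C

34°C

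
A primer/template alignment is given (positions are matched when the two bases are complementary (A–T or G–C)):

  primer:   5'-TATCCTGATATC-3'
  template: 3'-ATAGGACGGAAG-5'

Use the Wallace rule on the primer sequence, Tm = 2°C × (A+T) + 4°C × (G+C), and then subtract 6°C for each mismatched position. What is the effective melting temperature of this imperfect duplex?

Primer base counts: A=3, T=5, G=1, C=3 → A+T=8, G+C=4
Perfect-match Tm = 2(8) + 4(4) = 16 + 16 = 32°C
Mismatches (positions where the bases are not complementary): 3 (at positions 8, 9, 10)
Effective Tm = 32 − 3×6 = 32 − 18 = 14°C

14°C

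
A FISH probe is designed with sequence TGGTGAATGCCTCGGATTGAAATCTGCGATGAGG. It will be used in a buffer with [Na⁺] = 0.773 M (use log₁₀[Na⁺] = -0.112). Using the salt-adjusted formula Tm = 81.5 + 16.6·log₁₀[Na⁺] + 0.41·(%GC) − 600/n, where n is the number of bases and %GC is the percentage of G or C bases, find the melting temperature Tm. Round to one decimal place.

Length n = 34. Base counts: G=12, T=9, A=8, C=5
G+C = 17, so %GC = 17/34 × 100 = 50%
Salt term: 16.6 × (-0.112) = -1.859
GC term: 0.41 × 50 = 20.5; length term: −600/34 = −17.647
Tm = 81.5 + (-1.859) + 20.5 − 17.647 = 82.494 → 82.5°C

82.5°C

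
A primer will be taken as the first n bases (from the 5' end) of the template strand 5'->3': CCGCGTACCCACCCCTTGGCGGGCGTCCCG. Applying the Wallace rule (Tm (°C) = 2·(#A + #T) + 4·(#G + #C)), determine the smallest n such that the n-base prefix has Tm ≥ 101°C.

First 28 bases: CCGCGTACCCACCCCTTGGCGGGCGTCC → Tm = 100°C (< 101°C)
First 29 bases: CCGCGTACCCACCCCTTGGCGGGCGTCCC → Tm = 104°C (≥ 101°C)
Since every base adds ≥2°C, Tm only increases with n, so the threshold is first crossed at n = 29.

n = 29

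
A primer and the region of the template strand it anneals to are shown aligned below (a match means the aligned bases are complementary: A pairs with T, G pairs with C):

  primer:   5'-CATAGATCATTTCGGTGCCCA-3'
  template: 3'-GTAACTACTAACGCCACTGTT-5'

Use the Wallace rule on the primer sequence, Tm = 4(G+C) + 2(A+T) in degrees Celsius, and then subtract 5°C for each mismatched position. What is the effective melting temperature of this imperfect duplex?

37°C

Primer base counts: A=5, T=6, G=4, C=6 → A+T=11, G+C=10
Perfect-match Tm = 2(11) + 4(10) = 22 + 40 = 62°C
Mismatches (positions where the bases are not complementary): 5 (at positions 4, 8, 12, 18, 20)
Effective Tm = 62 − 5×5 = 62 − 25 = 37°C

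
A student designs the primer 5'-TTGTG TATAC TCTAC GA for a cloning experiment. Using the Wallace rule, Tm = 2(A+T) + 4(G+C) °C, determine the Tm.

Scanning the sequence gives G=3, C=3, A=4, T=7.
A+T = 11, G+C = 6
Tm = 2×11 + 4×6 = 46°C

46°C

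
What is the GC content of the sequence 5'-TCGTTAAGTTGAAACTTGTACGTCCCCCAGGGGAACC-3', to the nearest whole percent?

51%

Scanning the sequence gives A=9, G=9, C=10, T=9.
G+C = 9 + 10 = 19 out of 37 bases
%GC = 19/37 × 100 = 51.35% ≈ 51%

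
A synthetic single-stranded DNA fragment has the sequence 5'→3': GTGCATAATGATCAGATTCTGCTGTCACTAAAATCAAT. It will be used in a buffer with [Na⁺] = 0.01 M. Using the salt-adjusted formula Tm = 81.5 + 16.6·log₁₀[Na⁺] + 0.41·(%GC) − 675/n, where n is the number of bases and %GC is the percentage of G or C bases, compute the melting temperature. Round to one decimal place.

44.6°C

Length n = 38. Counting bases: C=7, T=12, G=6, A=13
G+C = 13, so %GC = 13/38 × 100 = 34.211%
Salt term: 16.6 × (-2) = -33.2
GC term: 0.41 × 34.211 = 14.027; length term: −675/38 = −17.763
Tm = 81.5 + (-33.2) + 14.027 − 17.763 = 44.564 → 44.6°C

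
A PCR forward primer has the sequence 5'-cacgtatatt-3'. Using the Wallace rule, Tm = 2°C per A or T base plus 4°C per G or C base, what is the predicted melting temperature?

Scanning the sequence gives G=1, C=2, T=4, A=3.
AT pairs contribute 7, GC pairs contribute 3.
Tm = 2(7) + 4(3) = 14 + 12 = 26°C

26°C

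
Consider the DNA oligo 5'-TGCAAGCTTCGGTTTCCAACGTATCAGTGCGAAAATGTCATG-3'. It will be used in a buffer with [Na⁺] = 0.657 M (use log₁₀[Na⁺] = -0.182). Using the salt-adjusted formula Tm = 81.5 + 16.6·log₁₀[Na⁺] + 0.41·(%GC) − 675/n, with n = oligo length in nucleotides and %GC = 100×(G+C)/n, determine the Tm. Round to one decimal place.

81.0°C

Length n = 42. Base counts: C=9, T=12, G=10, A=11
G+C = 19, so %GC = 19/42 × 100 = 45.238%
Salt term: 16.6 × (-0.182) = -3.021
GC term: 0.41 × 45.238 = 18.548; length term: −675/42 = −16.071
Tm = 81.5 + (-3.021) + 18.548 − 16.071 = 80.956 → 81.0°C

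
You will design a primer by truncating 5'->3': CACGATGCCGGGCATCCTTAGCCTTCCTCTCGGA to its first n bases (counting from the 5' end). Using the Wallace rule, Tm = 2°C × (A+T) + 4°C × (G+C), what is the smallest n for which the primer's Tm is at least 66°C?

First 20 bases: CACGATGCCGGGCATCCTTA → Tm = 64°C (< 66°C)
First 21 bases: CACGATGCCGGGCATCCTTAG → Tm = 68°C (≥ 66°C)
Each additional base adds 2°C (A/T) or 4°C (G/C), so Tm is non-decreasing in n; n = 21 is the first length to reach 66°C.

n = 21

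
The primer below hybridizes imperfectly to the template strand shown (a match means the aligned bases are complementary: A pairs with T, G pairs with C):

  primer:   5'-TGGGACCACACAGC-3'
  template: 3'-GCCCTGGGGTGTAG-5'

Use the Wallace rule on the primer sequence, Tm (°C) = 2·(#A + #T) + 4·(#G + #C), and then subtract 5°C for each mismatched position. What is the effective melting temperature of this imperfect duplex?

Primer base counts: A=4, T=1, G=4, C=5 → A+T=5, G+C=9
Perfect-match Tm = 2(5) + 4(9) = 10 + 36 = 46°C
Mismatches (positions where the bases are not complementary): 3 (at positions 1, 8, 13)
Effective Tm = 46 − 3×5 = 46 − 15 = 31°C

31°C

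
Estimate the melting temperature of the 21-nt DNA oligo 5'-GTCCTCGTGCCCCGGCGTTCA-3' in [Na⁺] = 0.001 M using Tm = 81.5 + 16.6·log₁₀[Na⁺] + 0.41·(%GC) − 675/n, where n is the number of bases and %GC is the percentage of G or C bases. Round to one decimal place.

Length n = 21. Base counts: C=9, A=1, G=6, T=5
G+C = 15, so %GC = 15/21 × 100 = 71.429%
Salt term: 16.6 × (-3) = -49.8
GC term: 0.41 × 71.429 = 29.286; length term: −675/21 = −32.143
Tm = 81.5 + (-49.8) + 29.286 − 32.143 = 28.843 → 28.8°C

28.8°C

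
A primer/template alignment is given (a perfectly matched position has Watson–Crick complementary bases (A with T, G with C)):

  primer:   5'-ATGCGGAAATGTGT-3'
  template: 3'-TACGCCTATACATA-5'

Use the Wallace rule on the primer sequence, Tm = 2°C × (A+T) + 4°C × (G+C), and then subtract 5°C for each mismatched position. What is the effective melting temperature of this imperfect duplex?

30°C

Primer base counts: A=4, T=4, G=5, C=1 → A+T=8, G+C=6
Perfect-match Tm = 2(8) + 4(6) = 16 + 24 = 40°C
Mismatches (positions where the bases are not complementary): 2 (at positions 8, 13)
Effective Tm = 40 − 2×5 = 40 − 10 = 30°C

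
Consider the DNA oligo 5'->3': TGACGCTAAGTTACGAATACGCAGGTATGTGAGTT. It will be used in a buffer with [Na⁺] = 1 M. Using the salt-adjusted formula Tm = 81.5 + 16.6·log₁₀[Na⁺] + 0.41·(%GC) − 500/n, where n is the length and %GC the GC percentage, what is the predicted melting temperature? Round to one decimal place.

Length n = 35. Scanning the sequence gives A=10, G=10, T=10, C=5.
G+C = 15, so %GC = 15/35 × 100 = 42.857%
Salt term: 16.6 × (0) = 0
GC term: 0.41 × 42.857 = 17.571; length term: −500/35 = −14.286
Tm = 81.5 + (0) + 17.571 − 14.286 = 84.785 → 84.8°C

84.8°C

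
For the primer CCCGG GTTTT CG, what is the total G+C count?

Base counts: C=4, T=4, G=4, A=0
G+C = 4 + 4 = 8

8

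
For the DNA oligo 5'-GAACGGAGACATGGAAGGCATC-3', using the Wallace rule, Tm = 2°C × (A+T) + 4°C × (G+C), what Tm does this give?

Base counts: G=8, A=8, T=2, C=4
So N_AT = 10 and N_GC = 12.
Tm = 2×10 + 4×12 = 68°C

68°C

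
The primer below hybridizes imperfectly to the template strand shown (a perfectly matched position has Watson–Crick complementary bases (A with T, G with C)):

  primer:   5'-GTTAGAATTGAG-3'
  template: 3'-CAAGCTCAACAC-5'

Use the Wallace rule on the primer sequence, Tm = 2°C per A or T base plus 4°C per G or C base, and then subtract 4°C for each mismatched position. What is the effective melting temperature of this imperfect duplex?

Primer base counts: A=4, T=4, G=4, C=0 → A+T=8, G+C=4
Perfect-match Tm = 2(8) + 4(4) = 16 + 16 = 32°C
Mismatches (positions where the bases are not complementary): 3 (at positions 4, 7, 11)
Effective Tm = 32 − 3×4 = 32 − 12 = 20°C

20°C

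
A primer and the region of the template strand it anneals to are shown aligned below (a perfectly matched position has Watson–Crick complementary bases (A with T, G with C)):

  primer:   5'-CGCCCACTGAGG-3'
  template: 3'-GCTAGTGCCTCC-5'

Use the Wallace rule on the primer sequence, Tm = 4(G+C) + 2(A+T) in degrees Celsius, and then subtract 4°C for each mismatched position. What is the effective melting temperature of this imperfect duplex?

30°C

Primer base counts: A=2, T=1, G=4, C=5 → A+T=3, G+C=9
Perfect-match Tm = 2(3) + 4(9) = 6 + 36 = 42°C
Mismatches (positions where the bases are not complementary): 3 (at positions 3, 4, 8)
Effective Tm = 42 − 3×4 = 42 − 12 = 30°C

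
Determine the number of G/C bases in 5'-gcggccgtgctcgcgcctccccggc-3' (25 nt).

22

Base counts: A=0, C=13, T=3, G=9
Total G or C: 9 + 13 = 22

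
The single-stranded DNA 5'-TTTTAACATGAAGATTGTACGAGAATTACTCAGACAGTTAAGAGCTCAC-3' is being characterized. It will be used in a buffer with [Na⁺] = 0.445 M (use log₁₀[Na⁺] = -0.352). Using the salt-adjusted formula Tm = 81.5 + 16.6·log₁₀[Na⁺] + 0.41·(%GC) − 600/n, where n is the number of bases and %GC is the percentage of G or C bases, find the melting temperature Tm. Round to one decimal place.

Length n = 49. Base counts: A=18, C=8, G=9, T=14
G+C = 17, so %GC = 17/49 × 100 = 34.694%
Salt term: 16.6 × (-0.352) = -5.843
GC term: 0.41 × 34.694 = 14.225; length term: −600/49 = −12.245
Tm = 81.5 + (-5.843) + 14.225 − 12.245 = 77.637 → 77.6°C

77.6°C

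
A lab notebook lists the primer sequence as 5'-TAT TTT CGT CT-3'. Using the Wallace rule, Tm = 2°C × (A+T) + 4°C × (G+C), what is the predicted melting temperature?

Base counts: A=1, T=7, G=1, C=2
AT pairs contribute 8, GC pairs contribute 3.
Tm = 2(8) + 4(3) = 16 + 12 = 28°C

28°C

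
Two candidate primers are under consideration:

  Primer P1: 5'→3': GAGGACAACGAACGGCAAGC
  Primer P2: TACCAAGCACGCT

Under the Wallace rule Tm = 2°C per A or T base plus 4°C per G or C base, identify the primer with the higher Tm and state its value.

Primer P1, 64°C

Primer P1: A+T=8, G+C=12 → Tm = 2(8)+4(12) = 64°C
Primer P2: A+T=6, G+C=7 → Tm = 2(6)+4(7) = 40°C
64°C vs 40°C → primer P1 is higher.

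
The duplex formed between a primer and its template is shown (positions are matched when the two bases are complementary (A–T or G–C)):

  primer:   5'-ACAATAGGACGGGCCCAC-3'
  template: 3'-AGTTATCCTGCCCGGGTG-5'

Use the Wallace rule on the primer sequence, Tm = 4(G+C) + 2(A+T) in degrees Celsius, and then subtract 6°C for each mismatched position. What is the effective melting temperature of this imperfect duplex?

52°C

Primer base counts: A=6, T=1, G=5, C=6 → A+T=7, G+C=11
Perfect-match Tm = 2(7) + 4(11) = 14 + 44 = 58°C
Mismatches (positions where the bases are not complementary): 1 (at position 1)
Effective Tm = 58 − 1×6 = 58 − 6 = 52°C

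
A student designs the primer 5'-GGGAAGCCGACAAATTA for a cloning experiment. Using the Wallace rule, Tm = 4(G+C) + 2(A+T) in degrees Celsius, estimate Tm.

G=5, C=3, A=7, T=2
AT pairs contribute 9, GC pairs contribute 8.
Tm = 2(9) + 4(8) = 18 + 32 = 50°C

50°C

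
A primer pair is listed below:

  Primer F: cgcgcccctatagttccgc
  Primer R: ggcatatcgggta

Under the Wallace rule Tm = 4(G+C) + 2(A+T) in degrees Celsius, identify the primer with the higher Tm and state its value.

Primer F: A+T=6, G+C=13 → Tm = 2(6)+4(13) = 64°C
Primer R: A+T=6, G+C=7 → Tm = 2(6)+4(7) = 40°C
64°C vs 40°C → primer F is higher.

Primer F, 64°C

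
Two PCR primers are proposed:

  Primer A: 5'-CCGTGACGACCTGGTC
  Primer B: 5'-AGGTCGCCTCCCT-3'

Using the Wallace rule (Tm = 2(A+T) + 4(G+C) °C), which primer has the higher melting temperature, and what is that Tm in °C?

Primer A: A+T=5, G+C=11 → Tm = 2(5)+4(11) = 54°C
Primer B: A+T=4, G+C=9 → Tm = 2(4)+4(9) = 44°C
54°C vs 44°C → primer A is higher.

Primer A, 54°C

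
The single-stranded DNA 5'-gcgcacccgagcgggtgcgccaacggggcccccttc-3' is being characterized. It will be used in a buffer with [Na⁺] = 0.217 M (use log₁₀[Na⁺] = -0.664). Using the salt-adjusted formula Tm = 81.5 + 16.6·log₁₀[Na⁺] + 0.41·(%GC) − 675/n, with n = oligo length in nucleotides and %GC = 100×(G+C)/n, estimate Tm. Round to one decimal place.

84.8°C

Length n = 36. Scanning the sequence gives T=3, A=4, C=16, G=13.
G+C = 29, so %GC = 29/36 × 100 = 80.556%
Salt term: 16.6 × (-0.664) = -11.022
GC term: 0.41 × 80.556 = 33.028; length term: −675/36 = −18.75
Tm = 81.5 + (-11.022) + 33.028 − 18.75 = 84.756 → 84.8°C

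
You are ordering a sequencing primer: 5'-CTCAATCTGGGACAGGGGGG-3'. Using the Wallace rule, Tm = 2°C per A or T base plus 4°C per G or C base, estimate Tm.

Base counts: C=4, A=4, G=9, T=3
A+T = 7, G+C = 13
Tm = 2×7 + 4×13 = 66°C

66°C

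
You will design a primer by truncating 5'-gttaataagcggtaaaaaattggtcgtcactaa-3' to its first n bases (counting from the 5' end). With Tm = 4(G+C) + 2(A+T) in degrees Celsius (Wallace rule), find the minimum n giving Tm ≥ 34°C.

First 11 bases: GTTAATAAGCG → Tm = 30°C (< 34°C)
First 12 bases: GTTAATAAGCGG → Tm = 34°C (≥ 34°C)
Each additional base adds 2°C (A/T) or 4°C (G/C), so Tm is non-decreasing in n; n = 12 is the first length to reach 34°C.

n = 12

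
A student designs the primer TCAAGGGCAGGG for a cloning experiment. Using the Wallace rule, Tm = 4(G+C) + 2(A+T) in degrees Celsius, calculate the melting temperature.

40°C

Base counts: A=3, T=1, C=2, G=6
So N_AT = 4 and N_GC = 8.
Tm = 2×4 + 4×8 = 40°C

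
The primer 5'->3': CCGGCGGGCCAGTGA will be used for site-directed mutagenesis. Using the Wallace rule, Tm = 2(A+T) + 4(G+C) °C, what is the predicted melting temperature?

54°C

Scanning the sequence gives C=5, A=2, T=1, G=7.
AT pairs contribute 3, GC pairs contribute 12.
Tm = 2(3) + 4(12) = 6 + 48 = 54°C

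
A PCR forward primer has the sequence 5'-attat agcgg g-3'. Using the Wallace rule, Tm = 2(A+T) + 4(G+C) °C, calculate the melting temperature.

32°C

G=4, T=3, C=1, A=3
So N_AT = 6 and N_GC = 5.
Tm = 4·5 + 2·6 = 20 + 12 = 32°C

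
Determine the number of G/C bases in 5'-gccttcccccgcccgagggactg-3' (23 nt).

18

Counting bases: G=7, A=2, C=11, T=3
G+C = 7 + 11 = 18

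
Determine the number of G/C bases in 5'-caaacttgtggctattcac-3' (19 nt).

Base counts: T=6, G=3, C=5, A=5
G+C = 3 + 5 = 8

8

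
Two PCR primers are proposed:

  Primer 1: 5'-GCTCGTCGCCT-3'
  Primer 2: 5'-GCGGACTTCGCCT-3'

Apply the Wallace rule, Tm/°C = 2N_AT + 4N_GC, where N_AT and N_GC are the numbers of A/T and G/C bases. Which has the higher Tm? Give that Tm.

Primer 1: A+T=3, G+C=8 → Tm = 2(3)+4(8) = 38°C
Primer 2: A+T=4, G+C=9 → Tm = 2(4)+4(9) = 44°C
38°C vs 44°C → primer 2 is higher.

Primer 2, 44°C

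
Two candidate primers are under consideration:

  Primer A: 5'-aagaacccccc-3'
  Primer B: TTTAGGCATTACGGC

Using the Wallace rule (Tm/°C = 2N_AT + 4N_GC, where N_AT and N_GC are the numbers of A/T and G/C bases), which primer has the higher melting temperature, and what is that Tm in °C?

Primer B, 44°C

Primer A: A+T=4, G+C=7 → Tm = 2(4)+4(7) = 36°C
Primer B: A+T=8, G+C=7 → Tm = 2(8)+4(7) = 44°C
36°C vs 44°C → primer B is higher.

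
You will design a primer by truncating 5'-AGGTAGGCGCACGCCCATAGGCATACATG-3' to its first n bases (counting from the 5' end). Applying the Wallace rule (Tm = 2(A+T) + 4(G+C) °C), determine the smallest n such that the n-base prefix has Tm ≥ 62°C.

First 18 bases: AGGTAGGCGCACGCCCAT → Tm = 60°C (< 62°C)
First 19 bases: AGGTAGGCGCACGCCCATA → Tm = 62°C (≥ 62°C)
Since every base adds ≥2°C, Tm only increases with n, so the threshold is first crossed at n = 19.

n = 19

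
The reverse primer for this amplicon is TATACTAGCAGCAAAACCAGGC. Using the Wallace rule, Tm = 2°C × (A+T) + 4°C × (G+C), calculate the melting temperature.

64°C

Scanning the sequence gives T=3, A=9, G=4, C=6.
So N_AT = 12 and N_GC = 10.
Tm = 2×12 + 4×10 = 64°C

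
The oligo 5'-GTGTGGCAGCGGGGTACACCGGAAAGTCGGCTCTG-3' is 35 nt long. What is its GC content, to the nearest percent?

C=8, A=6, G=15, T=6
G+C = 15 + 8 = 23 out of 35 bases
%GC = 23/35 × 100 = 65.71% ≈ 66%

66%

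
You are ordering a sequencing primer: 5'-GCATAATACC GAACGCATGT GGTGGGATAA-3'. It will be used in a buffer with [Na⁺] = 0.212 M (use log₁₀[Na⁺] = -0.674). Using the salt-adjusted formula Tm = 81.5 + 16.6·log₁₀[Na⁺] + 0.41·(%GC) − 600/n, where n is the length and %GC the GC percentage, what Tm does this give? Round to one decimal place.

Length n = 30. C=5, G=9, T=6, A=10
G+C = 14, so %GC = 14/30 × 100 = 46.667%
Salt term: 16.6 × (-0.674) = -11.188
GC term: 0.41 × 46.667 = 19.133; length term: −600/30 = −20
Tm = 81.5 + (-11.188) + 19.133 − 20 = 69.445 → 69.4°C

69.4°C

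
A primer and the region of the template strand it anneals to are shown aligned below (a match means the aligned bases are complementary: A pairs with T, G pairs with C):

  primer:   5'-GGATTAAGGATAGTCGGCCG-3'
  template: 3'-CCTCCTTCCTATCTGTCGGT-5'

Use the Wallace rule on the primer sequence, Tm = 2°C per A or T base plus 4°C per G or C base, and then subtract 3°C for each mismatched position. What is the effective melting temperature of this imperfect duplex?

Primer base counts: A=5, T=4, G=8, C=3 → A+T=9, G+C=11
Perfect-match Tm = 2(9) + 4(11) = 18 + 44 = 62°C
Mismatches (positions where the bases are not complementary): 5 (at positions 4, 5, 14, 16, 20)
Effective Tm = 62 − 5×3 = 62 − 15 = 47°C

47°C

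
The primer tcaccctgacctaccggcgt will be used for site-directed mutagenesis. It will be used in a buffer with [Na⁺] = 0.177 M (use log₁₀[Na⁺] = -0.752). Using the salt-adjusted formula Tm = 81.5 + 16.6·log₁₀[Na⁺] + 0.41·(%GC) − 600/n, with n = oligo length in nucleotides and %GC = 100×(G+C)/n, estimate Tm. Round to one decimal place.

Length n = 20. Base counts: G=4, A=3, C=9, T=4
G+C = 13, so %GC = 13/20 × 100 = 65%
Salt term: 16.6 × (-0.752) = -12.483
GC term: 0.41 × 65 = 26.65; length term: −600/20 = −30
Tm = 81.5 + (-12.483) + 26.65 − 30 = 65.667 → 65.7°C

65.7°C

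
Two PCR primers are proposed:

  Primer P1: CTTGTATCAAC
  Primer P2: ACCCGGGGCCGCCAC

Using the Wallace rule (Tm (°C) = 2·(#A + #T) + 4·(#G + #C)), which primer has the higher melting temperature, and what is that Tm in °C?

Primer P2, 56°C

Primer P1: A+T=7, G+C=4 → Tm = 2(7)+4(4) = 30°C
Primer P2: A+T=2, G+C=13 → Tm = 2(2)+4(13) = 56°C
30°C vs 56°C → primer P2 is higher.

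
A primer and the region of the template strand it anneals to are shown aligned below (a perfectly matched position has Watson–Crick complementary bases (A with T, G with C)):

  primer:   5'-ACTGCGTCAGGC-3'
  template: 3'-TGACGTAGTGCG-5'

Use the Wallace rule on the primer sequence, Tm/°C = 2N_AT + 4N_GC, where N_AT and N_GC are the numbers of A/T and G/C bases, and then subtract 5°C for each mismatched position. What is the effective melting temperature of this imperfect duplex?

30°C

Primer base counts: A=2, T=2, G=4, C=4 → A+T=4, G+C=8
Perfect-match Tm = 2(4) + 4(8) = 8 + 32 = 40°C
Mismatches (positions where the bases are not complementary): 2 (at positions 6, 10)
Effective Tm = 40 − 2×5 = 40 − 10 = 30°C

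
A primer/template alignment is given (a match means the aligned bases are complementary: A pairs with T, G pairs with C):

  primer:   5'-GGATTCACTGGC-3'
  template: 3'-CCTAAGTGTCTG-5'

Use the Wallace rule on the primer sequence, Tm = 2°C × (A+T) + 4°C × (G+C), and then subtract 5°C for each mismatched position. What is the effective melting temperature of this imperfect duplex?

Primer base counts: A=2, T=3, G=4, C=3 → A+T=5, G+C=7
Perfect-match Tm = 2(5) + 4(7) = 10 + 28 = 38°C
Mismatches (positions where the bases are not complementary): 2 (at positions 9, 11)
Effective Tm = 38 − 2×5 = 38 − 10 = 28°C

28°C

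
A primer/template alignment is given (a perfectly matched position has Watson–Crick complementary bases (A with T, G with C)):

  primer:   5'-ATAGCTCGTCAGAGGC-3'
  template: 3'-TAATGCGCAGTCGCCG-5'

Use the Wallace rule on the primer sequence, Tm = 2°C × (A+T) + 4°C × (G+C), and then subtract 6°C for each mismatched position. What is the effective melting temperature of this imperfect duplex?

26°C

Primer base counts: A=4, T=3, G=5, C=4 → A+T=7, G+C=9
Perfect-match Tm = 2(7) + 4(9) = 14 + 36 = 50°C
Mismatches (positions where the bases are not complementary): 4 (at positions 3, 4, 6, 13)
Effective Tm = 50 − 4×6 = 50 − 24 = 26°C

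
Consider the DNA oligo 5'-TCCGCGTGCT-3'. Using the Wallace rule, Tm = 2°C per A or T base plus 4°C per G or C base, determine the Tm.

A=0, T=3, G=3, C=4
A+T = 3, G+C = 7
Tm = 4·7 + 2·3 = 28 + 6 = 34°C

34°C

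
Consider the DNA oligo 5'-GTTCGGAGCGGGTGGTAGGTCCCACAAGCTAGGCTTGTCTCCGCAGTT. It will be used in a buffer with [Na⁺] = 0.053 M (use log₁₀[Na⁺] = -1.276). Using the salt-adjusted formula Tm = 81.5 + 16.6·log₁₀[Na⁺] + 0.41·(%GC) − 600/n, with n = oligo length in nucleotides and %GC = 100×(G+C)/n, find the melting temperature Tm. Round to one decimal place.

Length n = 48. Counting bases: G=17, T=12, C=12, A=7
G+C = 29, so %GC = 29/48 × 100 = 60.417%
Salt term: 16.6 × (-1.276) = -21.182
GC term: 0.41 × 60.417 = 24.771; length term: −600/48 = −12.5
Tm = 81.5 + (-21.182) + 24.771 − 12.5 = 72.589 → 72.6°C

72.6°C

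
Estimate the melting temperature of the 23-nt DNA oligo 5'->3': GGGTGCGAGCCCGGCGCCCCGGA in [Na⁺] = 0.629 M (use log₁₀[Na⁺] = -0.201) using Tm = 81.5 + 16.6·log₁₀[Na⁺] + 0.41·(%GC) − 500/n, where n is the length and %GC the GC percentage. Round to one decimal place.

92.1°C

Length n = 23. Base counts: C=9, G=11, T=1, A=2
G+C = 20, so %GC = 20/23 × 100 = 86.957%
Salt term: 16.6 × (-0.201) = -3.337
GC term: 0.41 × 86.957 = 35.652; length term: −500/23 = −21.739
Tm = 81.5 + (-3.337) + 35.652 − 21.739 = 92.076 → 92.1°C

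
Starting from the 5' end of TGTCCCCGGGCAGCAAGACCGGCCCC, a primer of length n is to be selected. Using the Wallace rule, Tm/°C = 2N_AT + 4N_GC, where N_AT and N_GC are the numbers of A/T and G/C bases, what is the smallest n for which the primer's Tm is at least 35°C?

First 9 bases: TGTCCCCGG → Tm = 32°C (< 35°C)
First 10 bases: TGTCCCCGGG → Tm = 36°C (≥ 35°C)
Each additional base adds 2°C (A/T) or 4°C (G/C), so Tm is non-decreasing in n; n = 10 is the first length to reach 35°C.

n = 10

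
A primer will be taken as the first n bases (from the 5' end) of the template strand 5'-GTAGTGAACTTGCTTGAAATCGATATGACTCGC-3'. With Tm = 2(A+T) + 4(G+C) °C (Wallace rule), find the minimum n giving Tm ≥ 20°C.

First 6 bases: GTAGTG → Tm = 18°C (< 20°C)
First 7 bases: GTAGTGA → Tm = 20°C (≥ 20°C)
Since every base adds ≥2°C, Tm only increases with n, so the threshold is first crossed at n = 7.

n = 7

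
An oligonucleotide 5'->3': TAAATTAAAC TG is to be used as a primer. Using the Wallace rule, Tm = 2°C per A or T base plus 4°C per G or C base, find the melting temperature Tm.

28°C

Scanning the sequence gives T=4, A=6, C=1, G=1.
A+T = 10, G+C = 2
Tm = 4·2 + 2·10 = 8 + 20 = 28°C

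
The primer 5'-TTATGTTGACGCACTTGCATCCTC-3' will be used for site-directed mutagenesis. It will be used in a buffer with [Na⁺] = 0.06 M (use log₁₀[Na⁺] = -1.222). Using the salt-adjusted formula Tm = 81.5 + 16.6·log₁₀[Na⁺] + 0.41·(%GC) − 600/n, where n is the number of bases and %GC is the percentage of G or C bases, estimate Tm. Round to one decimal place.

55.0°C

Length n = 24. Scanning the sequence gives T=9, C=7, A=4, G=4.
G+C = 11, so %GC = 11/24 × 100 = 45.833%
Salt term: 16.6 × (-1.222) = -20.285
GC term: 0.41 × 45.833 = 18.792; length term: −600/24 = −25
Tm = 81.5 + (-20.285) + 18.792 − 25 = 55.007 → 55.0°C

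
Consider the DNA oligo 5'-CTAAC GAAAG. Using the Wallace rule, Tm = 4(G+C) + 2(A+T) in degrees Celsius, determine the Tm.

Base counts: G=2, A=5, C=2, T=1
AT pairs contribute 6, GC pairs contribute 4.
Tm = 4·4 + 2·6 = 16 + 12 = 28°C

28°C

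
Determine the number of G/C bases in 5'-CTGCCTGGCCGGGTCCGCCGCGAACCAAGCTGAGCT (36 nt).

Counting bases: C=14, A=5, G=12, T=5
Total G or C: 12 + 14 = 26

26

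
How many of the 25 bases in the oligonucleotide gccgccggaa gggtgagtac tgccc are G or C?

18

G=10, T=3, C=8, A=4
G+C = 10 + 8 = 18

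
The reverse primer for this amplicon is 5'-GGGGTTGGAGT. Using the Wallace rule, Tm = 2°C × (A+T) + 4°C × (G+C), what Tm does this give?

Counting bases: G=7, T=3, C=0, A=1
So N_AT = 4 and N_GC = 7.
Tm = 2(4) + 4(7) = 8 + 28 = 36°C

36°C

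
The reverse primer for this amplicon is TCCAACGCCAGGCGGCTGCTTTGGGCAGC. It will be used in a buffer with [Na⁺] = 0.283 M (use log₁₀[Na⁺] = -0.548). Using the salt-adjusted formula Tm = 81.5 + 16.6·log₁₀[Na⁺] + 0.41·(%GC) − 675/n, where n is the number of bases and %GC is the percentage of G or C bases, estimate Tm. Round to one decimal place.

Length n = 29. Counting bases: C=10, A=4, T=5, G=10
G+C = 20, so %GC = 20/29 × 100 = 68.966%
Salt term: 16.6 × (-0.548) = -9.097
GC term: 0.41 × 68.966 = 28.276; length term: −675/29 = −23.276
Tm = 81.5 + (-9.097) + 28.276 − 23.276 = 77.403 → 77.4°C

77.4°C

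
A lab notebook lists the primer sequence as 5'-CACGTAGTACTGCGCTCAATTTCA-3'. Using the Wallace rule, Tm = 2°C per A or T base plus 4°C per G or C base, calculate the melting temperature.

A=6, C=7, T=7, G=4
AT pairs contribute 13, GC pairs contribute 11.
Tm = 4·11 + 2·13 = 44 + 26 = 70°C

70°C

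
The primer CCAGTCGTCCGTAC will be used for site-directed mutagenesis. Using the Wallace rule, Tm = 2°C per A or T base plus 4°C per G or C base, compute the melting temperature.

46°C

Base counts: C=6, T=3, A=2, G=3
So N_AT = 5 and N_GC = 9.
Tm = 2×5 + 4×9 = 46°C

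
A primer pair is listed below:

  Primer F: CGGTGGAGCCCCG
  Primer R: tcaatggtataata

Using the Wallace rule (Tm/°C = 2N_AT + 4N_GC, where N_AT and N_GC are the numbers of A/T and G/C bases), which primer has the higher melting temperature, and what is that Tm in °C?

Primer F: A+T=2, G+C=11 → Tm = 2(2)+4(11) = 48°C
Primer R: A+T=11, G+C=3 → Tm = 2(11)+4(3) = 34°C
48°C vs 34°C → primer F is higher.

Primer F, 48°C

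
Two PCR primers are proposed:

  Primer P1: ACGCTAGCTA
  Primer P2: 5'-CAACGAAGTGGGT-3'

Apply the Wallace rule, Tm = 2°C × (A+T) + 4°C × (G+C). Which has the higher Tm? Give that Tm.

Primer P1: A+T=5, G+C=5 → Tm = 2(5)+4(5) = 30°C
Primer P2: A+T=6, G+C=7 → Tm = 2(6)+4(7) = 40°C
30°C vs 40°C → primer P2 is higher.

Primer P2, 40°C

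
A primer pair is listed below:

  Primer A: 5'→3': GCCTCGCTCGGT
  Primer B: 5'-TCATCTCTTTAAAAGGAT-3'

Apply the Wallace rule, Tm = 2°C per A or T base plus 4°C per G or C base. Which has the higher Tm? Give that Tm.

Primer A: A+T=3, G+C=9 → Tm = 2(3)+4(9) = 42°C
Primer B: A+T=13, G+C=5 → Tm = 2(13)+4(5) = 46°C
42°C vs 46°C → primer B is higher.

Primer B, 46°C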